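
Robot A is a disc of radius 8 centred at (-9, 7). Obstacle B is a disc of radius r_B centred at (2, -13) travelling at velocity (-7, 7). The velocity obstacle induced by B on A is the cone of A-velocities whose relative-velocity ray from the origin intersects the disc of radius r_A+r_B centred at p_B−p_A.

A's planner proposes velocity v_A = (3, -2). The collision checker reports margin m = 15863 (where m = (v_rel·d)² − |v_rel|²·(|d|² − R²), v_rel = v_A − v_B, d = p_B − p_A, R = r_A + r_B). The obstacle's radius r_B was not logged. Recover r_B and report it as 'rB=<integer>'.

m = 15863
d = (11, -20);  v_rel = (10, -9),  |v_rel|² = 181
v_rel×d = (10)·(-20) − (-9)·(11) = -101
since m = R²·181 − (-101)²:  R² = (10201 + 15863) / 181 = 144
R = √144 = 12  ⇒  r_B = 12 − 8 = 4

rB=4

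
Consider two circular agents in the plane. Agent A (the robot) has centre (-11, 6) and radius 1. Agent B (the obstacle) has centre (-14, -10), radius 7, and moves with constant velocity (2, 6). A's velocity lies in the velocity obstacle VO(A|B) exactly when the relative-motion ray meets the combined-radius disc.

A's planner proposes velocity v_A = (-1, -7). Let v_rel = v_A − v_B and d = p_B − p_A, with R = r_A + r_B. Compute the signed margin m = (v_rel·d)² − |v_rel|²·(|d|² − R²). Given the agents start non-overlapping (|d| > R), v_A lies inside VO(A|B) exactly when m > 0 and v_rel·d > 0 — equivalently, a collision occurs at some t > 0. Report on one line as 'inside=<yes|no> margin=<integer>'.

d = (-3, -16),  |d|² = 265;  R = 1+7 = 8,  c = 265−8² = 201
v_rel = (-3, -13),  |v_rel|² = 178;  v_rel·d = (-3)·(-3) + (-13)·(-16) = 217
178·t² − 434·t + 201 = 0  ⇒  m = 217² − 178·201 = 11311
m = 11311 > 0,  v_rel·d = 217 > 0  ⇒  inside

inside=yes margin=11311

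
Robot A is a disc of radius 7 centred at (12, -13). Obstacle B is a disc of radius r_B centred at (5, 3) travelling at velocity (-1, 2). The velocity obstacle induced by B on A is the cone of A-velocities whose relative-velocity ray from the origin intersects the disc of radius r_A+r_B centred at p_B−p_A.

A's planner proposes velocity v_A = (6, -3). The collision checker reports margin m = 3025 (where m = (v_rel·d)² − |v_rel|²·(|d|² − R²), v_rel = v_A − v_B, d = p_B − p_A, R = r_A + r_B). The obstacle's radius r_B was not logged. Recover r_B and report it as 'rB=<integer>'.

m = 3025
d = (-7, 16);  v_rel = (7, -5),  |v_rel|² = 74
v_rel×d = (7)·(16) − (-5)·(-7) = 77
since m = R²·74 − 77²:  R² = (5929 + 3025) / 74 = 121
R = √121 = 11  ⇒  r_B = 11 − 7 = 4

rB=4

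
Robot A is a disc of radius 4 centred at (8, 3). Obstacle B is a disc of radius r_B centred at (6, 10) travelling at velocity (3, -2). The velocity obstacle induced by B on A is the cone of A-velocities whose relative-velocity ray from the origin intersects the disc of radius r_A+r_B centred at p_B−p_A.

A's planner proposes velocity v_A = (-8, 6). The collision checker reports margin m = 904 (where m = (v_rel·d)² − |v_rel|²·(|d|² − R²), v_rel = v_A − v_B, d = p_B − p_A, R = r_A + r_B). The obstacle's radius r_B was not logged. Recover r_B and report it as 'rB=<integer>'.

m = 904
d = (-2, 7);  v_rel = (-11, 8),  |v_rel|² = 185
v_rel×d = (-11)·(7) − (8)·(-2) = -61
since m = R²·185 − (-61)²:  R² = (3721 + 904) / 185 = 25
R = √25 = 5  ⇒  r_B = 5 − 4 = 1

rB=1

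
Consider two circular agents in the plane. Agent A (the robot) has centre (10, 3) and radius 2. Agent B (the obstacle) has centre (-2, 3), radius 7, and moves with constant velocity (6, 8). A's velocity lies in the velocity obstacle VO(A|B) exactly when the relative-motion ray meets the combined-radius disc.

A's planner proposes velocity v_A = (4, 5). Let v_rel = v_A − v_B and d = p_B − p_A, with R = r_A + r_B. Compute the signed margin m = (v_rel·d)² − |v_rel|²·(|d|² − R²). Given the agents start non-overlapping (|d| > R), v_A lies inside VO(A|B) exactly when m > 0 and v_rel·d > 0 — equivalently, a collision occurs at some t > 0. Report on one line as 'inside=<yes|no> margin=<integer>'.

d = (-12, 0),  |d|² = 144;  R = 2+7 = 9,  c = 144−9² = 63
v_rel = (-2, -3),  |v_rel|² = 13;  v_rel·d = (-2)·(-12) + (-3)·(0) = 24
13·t² − 48·t + 63 = 0  ⇒  m = 24² − 13·63 = -243
m = -243 < 0,  v_rel·d = 24 > 0  ⇒  outside

inside=no margin=-243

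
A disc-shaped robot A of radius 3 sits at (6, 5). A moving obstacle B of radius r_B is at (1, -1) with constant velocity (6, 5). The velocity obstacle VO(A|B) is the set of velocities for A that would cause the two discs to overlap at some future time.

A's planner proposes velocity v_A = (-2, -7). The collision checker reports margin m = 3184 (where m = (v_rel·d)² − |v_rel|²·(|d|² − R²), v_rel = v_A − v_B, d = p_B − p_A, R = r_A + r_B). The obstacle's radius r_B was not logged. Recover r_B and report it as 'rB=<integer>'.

m = 3184
d = (-5, -6);  v_rel = (-8, -12),  |v_rel|² = 208
v_rel×d = (-8)·(-6) − (-12)·(-5) = -12
since m = R²·208 − (-12)²:  R² = (144 + 3184) / 208 = 16
R = √16 = 4  ⇒  r_B = 4 − 3 = 1

rB=1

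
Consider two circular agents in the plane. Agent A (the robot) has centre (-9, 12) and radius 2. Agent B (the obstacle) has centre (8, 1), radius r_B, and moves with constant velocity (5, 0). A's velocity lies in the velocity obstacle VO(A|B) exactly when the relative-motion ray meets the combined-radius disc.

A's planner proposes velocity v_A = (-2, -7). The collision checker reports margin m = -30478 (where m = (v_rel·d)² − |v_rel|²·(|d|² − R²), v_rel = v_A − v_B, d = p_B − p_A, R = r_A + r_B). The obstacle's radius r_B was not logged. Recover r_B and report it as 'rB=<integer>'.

m = -30478
d = (17, -11);  v_rel = (-7, -7),  |v_rel|² = 98
v_rel×d = (-7)·(-11) − (-7)·(17) = 196
since m = R²·98 − 196²:  R² = (38416 + -30478) / 98 = 81
R = √81 = 9  ⇒  r_B = 9 − 2 = 7

rB=7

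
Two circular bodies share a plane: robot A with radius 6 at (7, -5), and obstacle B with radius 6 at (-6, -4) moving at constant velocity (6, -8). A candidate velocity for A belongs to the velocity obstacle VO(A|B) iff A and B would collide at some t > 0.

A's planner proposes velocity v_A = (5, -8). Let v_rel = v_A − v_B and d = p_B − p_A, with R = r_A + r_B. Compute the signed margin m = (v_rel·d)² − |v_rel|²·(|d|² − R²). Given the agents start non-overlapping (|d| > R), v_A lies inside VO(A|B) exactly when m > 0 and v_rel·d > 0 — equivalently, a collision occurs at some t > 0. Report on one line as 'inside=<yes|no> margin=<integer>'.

d = (-13, 1),  |d|² = 170;  R = 6+6 = 12,  c = 170−12² = 26
v_rel = (-1, 0),  |v_rel|² = 1;  v_rel·d = (-1)·(-13) + (0)·(1) = 13
1·t² − 26·t + 26 = 0  ⇒  m = 13² − 1·26 = 143
m = 143 > 0,  v_rel·d = 13 > 0  ⇒  inside

inside=yes margin=143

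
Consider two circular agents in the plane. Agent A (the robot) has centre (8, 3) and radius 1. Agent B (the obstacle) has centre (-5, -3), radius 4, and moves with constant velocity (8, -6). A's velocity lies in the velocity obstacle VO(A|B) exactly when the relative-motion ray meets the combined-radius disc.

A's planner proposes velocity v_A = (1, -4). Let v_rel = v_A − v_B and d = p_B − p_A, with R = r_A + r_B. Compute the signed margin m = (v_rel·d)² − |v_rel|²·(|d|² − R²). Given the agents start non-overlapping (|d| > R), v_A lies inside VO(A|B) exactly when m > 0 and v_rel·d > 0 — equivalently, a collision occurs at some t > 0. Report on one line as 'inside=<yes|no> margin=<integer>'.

d = (-13, -6),  |d|² = 205;  R = 1+4 = 5,  c = 205−5² = 180
v_rel = (-7, 2),  |v_rel|² = 53;  v_rel·d = (-7)·(-13) + (2)·(-6) = 79
53·t² − 158·t + 180 = 0  ⇒  m = 79² − 53·180 = -3299
m = -3299 < 0,  v_rel·d = 79 > 0  ⇒  outside

inside=no margin=-3299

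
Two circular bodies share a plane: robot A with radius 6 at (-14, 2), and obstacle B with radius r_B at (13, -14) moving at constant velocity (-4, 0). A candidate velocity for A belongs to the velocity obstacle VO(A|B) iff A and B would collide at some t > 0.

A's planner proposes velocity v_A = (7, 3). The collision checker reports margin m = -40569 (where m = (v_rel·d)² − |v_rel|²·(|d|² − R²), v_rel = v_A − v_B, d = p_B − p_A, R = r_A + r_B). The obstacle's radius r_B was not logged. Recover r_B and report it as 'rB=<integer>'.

m = -40569
d = (27, -16);  v_rel = (11, 3),  |v_rel|² = 130
v_rel×d = (11)·(-16) − (3)·(27) = -257
since m = R²·130 − (-257)²:  R² = (66049 + -40569) / 130 = 196
R = √196 = 14  ⇒  r_B = 14 − 6 = 8

rB=8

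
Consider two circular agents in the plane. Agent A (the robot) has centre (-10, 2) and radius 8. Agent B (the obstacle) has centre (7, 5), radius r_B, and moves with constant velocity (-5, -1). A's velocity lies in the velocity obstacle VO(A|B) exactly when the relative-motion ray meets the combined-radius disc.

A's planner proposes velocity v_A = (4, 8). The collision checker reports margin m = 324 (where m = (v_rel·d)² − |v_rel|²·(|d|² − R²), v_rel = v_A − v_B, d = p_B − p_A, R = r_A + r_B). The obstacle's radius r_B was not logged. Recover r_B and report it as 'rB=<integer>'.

m = 324
d = (17, 3);  v_rel = (9, 9),  |v_rel|² = 162
v_rel×d = (9)·(3) − (9)·(17) = -126
since m = R²·162 − (-126)²:  R² = (15876 + 324) / 162 = 100
R = √100 = 10  ⇒  r_B = 10 − 8 = 2

rB=2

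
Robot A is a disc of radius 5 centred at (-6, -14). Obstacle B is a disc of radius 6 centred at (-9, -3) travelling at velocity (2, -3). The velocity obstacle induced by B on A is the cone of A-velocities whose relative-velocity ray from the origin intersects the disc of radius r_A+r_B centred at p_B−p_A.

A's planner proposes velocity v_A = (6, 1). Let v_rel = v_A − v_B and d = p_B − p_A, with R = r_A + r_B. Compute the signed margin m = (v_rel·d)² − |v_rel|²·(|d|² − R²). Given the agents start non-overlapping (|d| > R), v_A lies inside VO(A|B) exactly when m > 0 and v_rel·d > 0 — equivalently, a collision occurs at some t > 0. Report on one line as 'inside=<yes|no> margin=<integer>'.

d = (-3, 11),  |d|² = 130;  R = 5+6 = 11,  c = 130−11² = 9
v_rel = (4, 4),  |v_rel|² = 32;  v_rel·d = (4)·(-3) + (4)·(11) = 32
32·t² − 64·t + 9 = 0  ⇒  m = 32² − 32·9 = 736
m = 736 > 0,  v_rel·d = 32 > 0  ⇒  inside

inside=yes margin=736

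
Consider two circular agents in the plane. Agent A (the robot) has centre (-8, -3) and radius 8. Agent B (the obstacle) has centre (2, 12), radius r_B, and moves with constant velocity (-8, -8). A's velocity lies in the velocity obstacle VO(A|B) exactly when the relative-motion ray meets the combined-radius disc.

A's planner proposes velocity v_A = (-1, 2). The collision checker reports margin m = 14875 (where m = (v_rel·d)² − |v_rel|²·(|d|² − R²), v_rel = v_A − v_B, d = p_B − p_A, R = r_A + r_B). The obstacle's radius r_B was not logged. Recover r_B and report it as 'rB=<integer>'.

m = 14875
d = (10, 15);  v_rel = (7, 10),  |v_rel|² = 149
v_rel×d = (7)·(15) − (10)·(10) = 5
since m = R²·149 − 5²:  R² = (25 + 14875) / 149 = 100
R = √100 = 10  ⇒  r_B = 10 − 8 = 2

rB=2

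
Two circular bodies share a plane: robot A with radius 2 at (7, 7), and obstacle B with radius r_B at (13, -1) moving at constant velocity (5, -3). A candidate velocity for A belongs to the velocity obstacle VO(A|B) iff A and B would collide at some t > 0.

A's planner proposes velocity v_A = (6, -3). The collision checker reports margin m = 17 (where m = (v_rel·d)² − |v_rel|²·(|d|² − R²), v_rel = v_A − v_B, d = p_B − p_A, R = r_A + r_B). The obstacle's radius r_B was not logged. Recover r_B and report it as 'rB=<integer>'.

m = 17
d = (6, -8);  v_rel = (1, 0),  |v_rel|² = 1
v_rel×d = (1)·(-8) − (0)·(6) = -8
since m = R²·1 − (-8)²:  R² = (64 + 17) / 1 = 81
R = √81 = 9  ⇒  r_B = 9 − 2 = 7

rB=7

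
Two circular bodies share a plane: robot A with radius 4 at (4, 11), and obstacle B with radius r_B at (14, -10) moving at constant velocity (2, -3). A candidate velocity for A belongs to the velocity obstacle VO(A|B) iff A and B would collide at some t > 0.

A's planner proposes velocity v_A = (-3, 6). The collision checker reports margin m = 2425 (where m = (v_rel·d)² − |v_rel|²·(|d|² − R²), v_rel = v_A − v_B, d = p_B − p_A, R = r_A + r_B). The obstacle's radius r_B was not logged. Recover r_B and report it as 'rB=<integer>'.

m = 2425
d = (10, -21);  v_rel = (-5, 9),  |v_rel|² = 106
v_rel×d = (-5)·(-21) − (9)·(10) = 15
since m = R²·106 − 15²:  R² = (225 + 2425) / 106 = 25
R = √25 = 5  ⇒  r_B = 5 − 4 = 1

rB=1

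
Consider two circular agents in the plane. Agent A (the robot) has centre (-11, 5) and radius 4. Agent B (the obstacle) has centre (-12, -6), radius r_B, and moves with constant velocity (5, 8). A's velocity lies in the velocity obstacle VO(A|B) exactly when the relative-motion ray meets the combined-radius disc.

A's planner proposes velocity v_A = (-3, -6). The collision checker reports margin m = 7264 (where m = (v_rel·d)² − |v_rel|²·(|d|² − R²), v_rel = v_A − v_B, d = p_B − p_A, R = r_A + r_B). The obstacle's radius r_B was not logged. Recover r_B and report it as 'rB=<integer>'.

m = 7264
d = (-1, -11);  v_rel = (-8, -14),  |v_rel|² = 260
v_rel×d = (-8)·(-11) − (-14)·(-1) = 74
since m = R²·260 − 74²:  R² = (5476 + 7264) / 260 = 49
R = √49 = 7  ⇒  r_B = 7 − 4 = 3

rB=3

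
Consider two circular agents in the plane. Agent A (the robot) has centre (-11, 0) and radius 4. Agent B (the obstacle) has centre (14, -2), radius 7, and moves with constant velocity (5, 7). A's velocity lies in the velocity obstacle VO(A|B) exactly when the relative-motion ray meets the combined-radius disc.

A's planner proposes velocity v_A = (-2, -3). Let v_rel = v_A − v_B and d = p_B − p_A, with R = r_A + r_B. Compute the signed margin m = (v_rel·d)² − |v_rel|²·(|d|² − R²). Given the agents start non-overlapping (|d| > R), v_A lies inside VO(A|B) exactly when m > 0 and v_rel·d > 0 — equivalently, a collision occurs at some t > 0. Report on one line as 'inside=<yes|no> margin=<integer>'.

d = (25, -2),  |d|² = 629;  R = 4+7 = 11,  c = 629−11² = 508
v_rel = (-7, -10),  |v_rel|² = 149;  v_rel·d = (-7)·(25) + (-10)·(-2) = -155
149·t² + 310·t + 508 = 0  ⇒  m = (-155)² − 149·508 = -51667
m = -51667 < 0,  v_rel·d = -155 < 0  ⇒  outside

inside=no margin=-51667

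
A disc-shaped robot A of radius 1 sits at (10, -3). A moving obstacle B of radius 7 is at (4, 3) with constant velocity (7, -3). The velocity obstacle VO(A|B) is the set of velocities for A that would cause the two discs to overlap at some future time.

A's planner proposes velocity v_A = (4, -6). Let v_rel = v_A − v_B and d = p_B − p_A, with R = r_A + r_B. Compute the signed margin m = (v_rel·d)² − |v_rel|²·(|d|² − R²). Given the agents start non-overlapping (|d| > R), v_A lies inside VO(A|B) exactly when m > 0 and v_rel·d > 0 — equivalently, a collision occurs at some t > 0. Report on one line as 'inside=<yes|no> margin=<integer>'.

d = (-6, 6),  |d|² = 72;  R = 1+7 = 8,  c = 72−8² = 8
v_rel = (-3, -3),  |v_rel|² = 18;  v_rel·d = (-3)·(-6) + (-3)·(6) = 0
18·t² − 0·t + 8 = 0  ⇒  m = 0² − 18·8 = -144
m = -144 < 0,  v_rel·d = 0 = 0  ⇒  outside

inside=no margin=-144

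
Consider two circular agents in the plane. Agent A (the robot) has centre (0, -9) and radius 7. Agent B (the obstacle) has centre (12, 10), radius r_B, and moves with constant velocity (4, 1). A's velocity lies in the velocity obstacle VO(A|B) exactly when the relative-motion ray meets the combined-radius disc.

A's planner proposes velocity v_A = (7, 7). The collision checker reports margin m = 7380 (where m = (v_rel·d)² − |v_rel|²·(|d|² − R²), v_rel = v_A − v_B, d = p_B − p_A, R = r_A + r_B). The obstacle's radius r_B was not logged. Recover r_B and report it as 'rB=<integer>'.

m = 7380
d = (12, 19);  v_rel = (3, 6),  |v_rel|² = 45
v_rel×d = (3)·(19) − (6)·(12) = -15
since m = R²·45 − (-15)²:  R² = (225 + 7380) / 45 = 169
R = √169 = 13  ⇒  r_B = 13 − 7 = 6

rB=6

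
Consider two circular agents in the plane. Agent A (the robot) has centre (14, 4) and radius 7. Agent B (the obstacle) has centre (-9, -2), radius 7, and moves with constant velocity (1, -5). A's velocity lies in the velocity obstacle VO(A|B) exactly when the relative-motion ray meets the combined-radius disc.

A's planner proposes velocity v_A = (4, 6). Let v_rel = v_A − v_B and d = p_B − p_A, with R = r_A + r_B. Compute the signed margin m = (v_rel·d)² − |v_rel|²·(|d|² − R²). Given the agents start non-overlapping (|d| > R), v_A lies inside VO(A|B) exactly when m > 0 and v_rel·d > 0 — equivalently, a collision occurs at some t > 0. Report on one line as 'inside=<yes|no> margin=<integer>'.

d = (-23, -6),  |d|² = 565;  R = 7+7 = 14,  c = 565−14² = 369
v_rel = (3, 11),  |v_rel|² = 130;  v_rel·d = (3)·(-23) + (11)·(-6) = -135
130·t² + 270·t + 369 = 0  ⇒  m = (-135)² − 130·369 = -29745
m = -29745 < 0,  v_rel·d = -135 < 0  ⇒  outside

inside=no margin=-29745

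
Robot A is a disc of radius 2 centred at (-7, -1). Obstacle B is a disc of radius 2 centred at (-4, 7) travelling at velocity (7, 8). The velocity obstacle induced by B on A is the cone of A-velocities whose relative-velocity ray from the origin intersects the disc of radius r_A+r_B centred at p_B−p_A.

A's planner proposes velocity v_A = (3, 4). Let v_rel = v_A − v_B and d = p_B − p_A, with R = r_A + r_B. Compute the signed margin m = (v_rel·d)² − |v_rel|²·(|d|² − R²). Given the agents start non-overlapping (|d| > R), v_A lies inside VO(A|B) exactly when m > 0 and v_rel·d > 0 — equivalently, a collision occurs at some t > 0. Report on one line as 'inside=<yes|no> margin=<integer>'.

d = (3, 8),  |d|² = 73;  R = 2+2 = 4,  c = 73−4² = 57
v_rel = (-4, -4),  |v_rel|² = 32;  v_rel·d = (-4)·(3) + (-4)·(8) = -44
32·t² + 88·t + 57 = 0  ⇒  m = (-44)² − 32·57 = 112
m = 112 > 0,  v_rel·d = -44 < 0  ⇒  outside

inside=no margin=112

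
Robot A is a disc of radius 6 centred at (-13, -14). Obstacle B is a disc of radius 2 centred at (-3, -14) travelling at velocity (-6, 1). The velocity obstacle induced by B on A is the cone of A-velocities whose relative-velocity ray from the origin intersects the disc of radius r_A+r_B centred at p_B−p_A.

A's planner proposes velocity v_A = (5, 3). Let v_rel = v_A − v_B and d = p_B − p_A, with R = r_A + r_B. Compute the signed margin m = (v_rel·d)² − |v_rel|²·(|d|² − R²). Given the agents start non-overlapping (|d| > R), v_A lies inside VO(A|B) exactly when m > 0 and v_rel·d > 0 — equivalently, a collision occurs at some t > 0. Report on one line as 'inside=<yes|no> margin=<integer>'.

d = (10, 0),  |d|² = 100;  R = 6+2 = 8,  c = 100−8² = 36
v_rel = (11, 2),  |v_rel|² = 125;  v_rel·d = (11)·(10) + (2)·(0) = 110
125·t² − 220·t + 36 = 0  ⇒  m = 110² − 125·36 = 7600
m = 7600 > 0,  v_rel·d = 110 > 0  ⇒  inside

inside=yes margin=7600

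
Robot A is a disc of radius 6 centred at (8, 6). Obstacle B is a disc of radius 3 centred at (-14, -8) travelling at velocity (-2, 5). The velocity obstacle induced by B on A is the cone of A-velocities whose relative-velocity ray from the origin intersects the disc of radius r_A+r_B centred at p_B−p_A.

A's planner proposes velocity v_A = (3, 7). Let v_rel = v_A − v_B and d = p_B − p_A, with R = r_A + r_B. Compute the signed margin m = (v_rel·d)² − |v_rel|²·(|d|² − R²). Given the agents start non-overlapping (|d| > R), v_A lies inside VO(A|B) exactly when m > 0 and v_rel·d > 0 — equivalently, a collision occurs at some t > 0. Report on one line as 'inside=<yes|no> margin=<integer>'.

d = (-22, -14),  |d|² = 680;  R = 6+3 = 9,  c = 680−9² = 599
v_rel = (5, 2),  |v_rel|² = 29;  v_rel·d = (5)·(-22) + (2)·(-14) = -138
29·t² + 276·t + 599 = 0  ⇒  m = (-138)² − 29·599 = 1673
m = 1673 > 0,  v_rel·d = -138 < 0  ⇒  outside

inside=no margin=1673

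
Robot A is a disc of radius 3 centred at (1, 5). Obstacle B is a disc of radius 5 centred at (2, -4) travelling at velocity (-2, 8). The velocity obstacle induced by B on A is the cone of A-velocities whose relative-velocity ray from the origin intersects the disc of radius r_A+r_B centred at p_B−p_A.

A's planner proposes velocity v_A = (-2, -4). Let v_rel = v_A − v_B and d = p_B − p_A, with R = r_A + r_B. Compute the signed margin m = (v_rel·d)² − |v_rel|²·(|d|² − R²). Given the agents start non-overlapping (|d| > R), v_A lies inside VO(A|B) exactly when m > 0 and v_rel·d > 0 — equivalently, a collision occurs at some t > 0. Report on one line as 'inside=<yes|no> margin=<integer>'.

d = (1, -9),  |d|² = 82;  R = 3+5 = 8,  c = 82−8² = 18
v_rel = (0, -12),  |v_rel|² = 144;  v_rel·d = (0)·(1) + (-12)·(-9) = 108
144·t² − 216·t + 18 = 0  ⇒  m = 108² − 144·18 = 9072
m = 9072 > 0,  v_rel·d = 108 > 0  ⇒  inside

inside=yes margin=9072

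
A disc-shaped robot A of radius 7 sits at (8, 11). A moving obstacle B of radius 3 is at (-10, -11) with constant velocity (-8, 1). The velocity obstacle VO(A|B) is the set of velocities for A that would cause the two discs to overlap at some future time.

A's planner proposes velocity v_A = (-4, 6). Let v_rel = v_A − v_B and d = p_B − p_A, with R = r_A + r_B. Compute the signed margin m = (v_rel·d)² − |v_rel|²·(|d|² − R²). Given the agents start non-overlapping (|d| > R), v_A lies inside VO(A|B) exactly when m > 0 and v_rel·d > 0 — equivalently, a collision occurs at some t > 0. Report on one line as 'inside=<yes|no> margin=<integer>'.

d = (-18, -22),  |d|² = 808;  R = 7+3 = 10,  c = 808−10² = 708
v_rel = (4, 5),  |v_rel|² = 41;  v_rel·d = (4)·(-18) + (5)·(-22) = -182
41·t² + 364·t + 708 = 0  ⇒  m = (-182)² − 41·708 = 4096
m = 4096 > 0,  v_rel·d = -182 < 0  ⇒  outside

inside=no margin=4096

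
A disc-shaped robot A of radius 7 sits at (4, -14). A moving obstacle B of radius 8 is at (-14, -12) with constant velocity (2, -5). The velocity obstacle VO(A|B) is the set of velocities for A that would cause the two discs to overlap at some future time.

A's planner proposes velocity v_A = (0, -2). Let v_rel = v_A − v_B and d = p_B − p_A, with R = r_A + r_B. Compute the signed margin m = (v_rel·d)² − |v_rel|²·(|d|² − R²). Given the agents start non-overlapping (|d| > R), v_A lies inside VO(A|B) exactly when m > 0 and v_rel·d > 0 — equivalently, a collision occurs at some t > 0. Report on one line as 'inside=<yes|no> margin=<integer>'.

d = (-18, 2),  |d|² = 328;  R = 7+8 = 15,  c = 328−15² = 103
v_rel = (-2, 3),  |v_rel|² = 13;  v_rel·d = (-2)·(-18) + (3)·(2) = 42
13·t² − 84·t + 103 = 0  ⇒  m = 42² − 13·103 = 425
m = 425 > 0,  v_rel·d = 42 > 0  ⇒  inside

inside=yes margin=425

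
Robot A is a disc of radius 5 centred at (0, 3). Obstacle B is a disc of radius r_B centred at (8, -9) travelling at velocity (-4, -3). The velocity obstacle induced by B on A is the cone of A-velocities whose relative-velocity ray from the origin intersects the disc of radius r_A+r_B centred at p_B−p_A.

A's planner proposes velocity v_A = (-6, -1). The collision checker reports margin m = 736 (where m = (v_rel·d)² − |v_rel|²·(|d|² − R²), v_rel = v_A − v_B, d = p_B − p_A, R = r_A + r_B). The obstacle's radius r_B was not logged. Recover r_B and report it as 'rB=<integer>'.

m = 736
d = (8, -12);  v_rel = (-2, 2),  |v_rel|² = 8
v_rel×d = (-2)·(-12) − (2)·(8) = 8
since m = R²·8 − 8²:  R² = (64 + 736) / 8 = 100
R = √100 = 10  ⇒  r_B = 10 − 5 = 5

rB=5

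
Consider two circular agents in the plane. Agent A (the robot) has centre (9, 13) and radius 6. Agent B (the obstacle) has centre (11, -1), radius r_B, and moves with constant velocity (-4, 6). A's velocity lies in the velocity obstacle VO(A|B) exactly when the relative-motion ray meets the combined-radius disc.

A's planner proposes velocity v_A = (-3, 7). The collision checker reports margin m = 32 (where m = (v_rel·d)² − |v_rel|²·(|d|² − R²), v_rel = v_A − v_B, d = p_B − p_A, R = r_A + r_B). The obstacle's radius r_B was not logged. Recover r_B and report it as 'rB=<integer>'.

m = 32
d = (2, -14);  v_rel = (1, 1),  |v_rel|² = 2
v_rel×d = (1)·(-14) − (1)·(2) = -16
since m = R²·2 − (-16)²:  R² = (256 + 32) / 2 = 144
R = √144 = 12  ⇒  r_B = 12 − 6 = 6

rB=6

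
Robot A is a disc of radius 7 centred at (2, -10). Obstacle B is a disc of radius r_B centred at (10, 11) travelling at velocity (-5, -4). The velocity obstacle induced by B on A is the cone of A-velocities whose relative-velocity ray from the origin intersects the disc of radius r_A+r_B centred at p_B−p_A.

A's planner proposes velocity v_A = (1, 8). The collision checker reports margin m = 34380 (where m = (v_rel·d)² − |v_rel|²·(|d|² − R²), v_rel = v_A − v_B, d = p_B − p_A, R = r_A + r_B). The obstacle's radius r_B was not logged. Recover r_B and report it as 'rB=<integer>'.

m = 34380
d = (8, 21);  v_rel = (6, 12),  |v_rel|² = 180
v_rel×d = (6)·(21) − (12)·(8) = 30
since m = R²·180 − 30²:  R² = (900 + 34380) / 180 = 196
R = √196 = 14  ⇒  r_B = 14 − 7 = 7

rB=7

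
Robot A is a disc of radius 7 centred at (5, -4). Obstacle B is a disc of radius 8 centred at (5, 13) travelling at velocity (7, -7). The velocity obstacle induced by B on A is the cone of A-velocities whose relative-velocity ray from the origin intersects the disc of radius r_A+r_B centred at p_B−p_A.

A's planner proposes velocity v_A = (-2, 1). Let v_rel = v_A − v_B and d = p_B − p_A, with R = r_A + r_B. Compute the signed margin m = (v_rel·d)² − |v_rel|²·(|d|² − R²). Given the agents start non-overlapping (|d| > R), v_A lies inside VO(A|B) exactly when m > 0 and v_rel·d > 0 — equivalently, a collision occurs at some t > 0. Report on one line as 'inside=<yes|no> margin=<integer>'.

d = (0, 17),  |d|² = 289;  R = 7+8 = 15,  c = 289−15² = 64
v_rel = (-9, 8),  |v_rel|² = 145;  v_rel·d = (-9)·(0) + (8)·(17) = 136
145·t² − 272·t + 64 = 0  ⇒  m = 136² − 145·64 = 9216
m = 9216 > 0,  v_rel·d = 136 > 0  ⇒  inside

inside=yes margin=9216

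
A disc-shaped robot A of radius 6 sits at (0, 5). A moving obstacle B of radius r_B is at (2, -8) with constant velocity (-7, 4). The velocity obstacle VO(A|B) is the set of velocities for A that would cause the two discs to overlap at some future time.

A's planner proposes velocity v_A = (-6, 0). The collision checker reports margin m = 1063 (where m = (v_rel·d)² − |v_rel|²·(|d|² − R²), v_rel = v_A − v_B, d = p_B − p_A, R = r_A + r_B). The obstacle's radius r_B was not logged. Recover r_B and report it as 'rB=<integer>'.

m = 1063
d = (2, -13);  v_rel = (1, -4),  |v_rel|² = 17
v_rel×d = (1)·(-13) − (-4)·(2) = -5
since m = R²·17 − (-5)²:  R² = (25 + 1063) / 17 = 64
R = √64 = 8  ⇒  r_B = 8 − 6 = 2

rB=2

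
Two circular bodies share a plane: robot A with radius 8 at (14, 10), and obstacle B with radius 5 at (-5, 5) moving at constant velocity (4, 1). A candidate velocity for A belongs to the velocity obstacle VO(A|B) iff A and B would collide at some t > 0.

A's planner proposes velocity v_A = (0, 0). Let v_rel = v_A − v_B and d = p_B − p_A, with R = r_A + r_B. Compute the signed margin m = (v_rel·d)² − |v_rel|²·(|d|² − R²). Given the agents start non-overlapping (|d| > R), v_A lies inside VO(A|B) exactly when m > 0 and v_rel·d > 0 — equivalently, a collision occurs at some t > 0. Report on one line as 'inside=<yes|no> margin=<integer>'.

d = (-19, -5),  |d|² = 386;  R = 8+5 = 13,  c = 386−13² = 217
v_rel = (-4, -1),  |v_rel|² = 17;  v_rel·d = (-4)·(-19) + (-1)·(-5) = 81
17·t² − 162·t + 217 = 0  ⇒  m = 81² − 17·217 = 2872
m = 2872 > 0,  v_rel·d = 81 > 0  ⇒  inside

inside=yes margin=2872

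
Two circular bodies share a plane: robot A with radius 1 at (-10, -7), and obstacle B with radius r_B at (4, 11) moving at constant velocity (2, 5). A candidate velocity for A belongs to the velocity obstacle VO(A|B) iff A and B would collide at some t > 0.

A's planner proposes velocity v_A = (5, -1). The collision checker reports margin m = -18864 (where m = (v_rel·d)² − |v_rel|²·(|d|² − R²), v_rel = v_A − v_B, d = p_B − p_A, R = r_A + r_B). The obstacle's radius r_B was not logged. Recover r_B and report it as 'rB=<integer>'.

m = -18864
d = (14, 18);  v_rel = (3, -6),  |v_rel|² = 45
v_rel×d = (3)·(18) − (-6)·(14) = 138
since m = R²·45 − 138²:  R² = (19044 + -18864) / 45 = 4
R = √4 = 2  ⇒  r_B = 2 − 1 = 1

rB=1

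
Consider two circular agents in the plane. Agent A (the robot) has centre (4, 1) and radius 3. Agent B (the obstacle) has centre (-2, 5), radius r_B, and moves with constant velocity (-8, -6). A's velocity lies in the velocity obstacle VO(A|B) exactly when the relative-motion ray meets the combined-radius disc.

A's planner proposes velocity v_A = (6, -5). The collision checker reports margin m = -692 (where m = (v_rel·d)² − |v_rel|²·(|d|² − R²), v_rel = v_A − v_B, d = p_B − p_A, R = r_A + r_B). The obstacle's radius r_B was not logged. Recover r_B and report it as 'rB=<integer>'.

m = -692
d = (-6, 4);  v_rel = (14, 1),  |v_rel|² = 197
v_rel×d = (14)·(4) − (1)·(-6) = 62
since m = R²·197 − 62²:  R² = (3844 + -692) / 197 = 16
R = √16 = 4  ⇒  r_B = 4 − 3 = 1

rB=1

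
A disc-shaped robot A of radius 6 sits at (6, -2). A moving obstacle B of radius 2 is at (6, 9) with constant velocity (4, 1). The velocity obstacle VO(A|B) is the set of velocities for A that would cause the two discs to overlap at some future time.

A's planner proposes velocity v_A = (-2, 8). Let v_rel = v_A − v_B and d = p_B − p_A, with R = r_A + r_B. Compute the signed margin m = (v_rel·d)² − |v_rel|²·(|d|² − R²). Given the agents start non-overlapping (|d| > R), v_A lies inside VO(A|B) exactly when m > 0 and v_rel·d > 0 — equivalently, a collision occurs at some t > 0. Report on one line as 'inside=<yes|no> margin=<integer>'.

d = (0, 11),  |d|² = 121;  R = 6+2 = 8,  c = 121−8² = 57
v_rel = (-6, 7),  |v_rel|² = 85;  v_rel·d = (-6)·(0) + (7)·(11) = 77
85·t² − 154·t + 57 = 0  ⇒  m = 77² − 85·57 = 1084
m = 1084 > 0,  v_rel·d = 77 > 0  ⇒  inside

inside=yes margin=1084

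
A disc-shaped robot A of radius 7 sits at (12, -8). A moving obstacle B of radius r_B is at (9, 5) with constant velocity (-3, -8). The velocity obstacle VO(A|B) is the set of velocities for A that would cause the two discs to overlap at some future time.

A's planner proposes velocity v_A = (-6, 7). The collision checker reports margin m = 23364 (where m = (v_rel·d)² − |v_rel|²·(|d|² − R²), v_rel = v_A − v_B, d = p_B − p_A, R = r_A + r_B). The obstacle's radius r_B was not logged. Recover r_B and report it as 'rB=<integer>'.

m = 23364
d = (-3, 13);  v_rel = (-3, 15),  |v_rel|² = 234
v_rel×d = (-3)·(13) − (15)·(-3) = 6
since m = R²·234 − 6²:  R² = (36 + 23364) / 234 = 100
R = √100 = 10  ⇒  r_B = 10 − 7 = 3

rB=3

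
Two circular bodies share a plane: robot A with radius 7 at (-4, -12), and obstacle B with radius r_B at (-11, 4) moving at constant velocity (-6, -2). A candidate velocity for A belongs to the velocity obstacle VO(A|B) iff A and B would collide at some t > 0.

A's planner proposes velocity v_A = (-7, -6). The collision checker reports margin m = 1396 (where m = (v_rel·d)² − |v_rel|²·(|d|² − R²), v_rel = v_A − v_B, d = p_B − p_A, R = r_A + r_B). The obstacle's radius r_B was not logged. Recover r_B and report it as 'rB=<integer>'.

m = 1396
d = (-7, 16);  v_rel = (-1, -4),  |v_rel|² = 17
v_rel×d = (-1)·(16) − (-4)·(-7) = -44
since m = R²·17 − (-44)²:  R² = (1936 + 1396) / 17 = 196
R = √196 = 14  ⇒  r_B = 14 − 7 = 7

rB=7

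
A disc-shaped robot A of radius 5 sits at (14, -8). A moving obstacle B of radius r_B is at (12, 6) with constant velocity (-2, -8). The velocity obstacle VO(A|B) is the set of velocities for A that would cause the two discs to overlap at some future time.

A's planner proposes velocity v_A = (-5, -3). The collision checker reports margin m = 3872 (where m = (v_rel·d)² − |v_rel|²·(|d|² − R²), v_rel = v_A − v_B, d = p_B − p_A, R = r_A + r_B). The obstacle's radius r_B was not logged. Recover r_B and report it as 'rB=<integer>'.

m = 3872
d = (-2, 14);  v_rel = (-3, 5),  |v_rel|² = 34
v_rel×d = (-3)·(14) − (5)·(-2) = -32
since m = R²·34 − (-32)²:  R² = (1024 + 3872) / 34 = 144
R = √144 = 12  ⇒  r_B = 12 − 5 = 7

rB=7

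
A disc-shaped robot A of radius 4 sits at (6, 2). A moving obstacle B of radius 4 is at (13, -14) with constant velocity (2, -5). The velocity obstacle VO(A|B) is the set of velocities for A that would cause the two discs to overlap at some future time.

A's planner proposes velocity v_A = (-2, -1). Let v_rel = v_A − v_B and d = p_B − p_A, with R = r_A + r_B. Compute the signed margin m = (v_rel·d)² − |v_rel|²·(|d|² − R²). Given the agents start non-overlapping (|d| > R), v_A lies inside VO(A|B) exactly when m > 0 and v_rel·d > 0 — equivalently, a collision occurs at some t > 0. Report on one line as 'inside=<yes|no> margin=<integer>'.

d = (7, -16),  |d|² = 305;  R = 4+4 = 8,  c = 305−8² = 241
v_rel = (-4, 4),  |v_rel|² = 32;  v_rel·d = (-4)·(7) + (4)·(-16) = -92
32·t² + 184·t + 241 = 0  ⇒  m = (-92)² − 32·241 = 752
m = 752 > 0,  v_rel·d = -92 < 0  ⇒  outside

inside=no margin=752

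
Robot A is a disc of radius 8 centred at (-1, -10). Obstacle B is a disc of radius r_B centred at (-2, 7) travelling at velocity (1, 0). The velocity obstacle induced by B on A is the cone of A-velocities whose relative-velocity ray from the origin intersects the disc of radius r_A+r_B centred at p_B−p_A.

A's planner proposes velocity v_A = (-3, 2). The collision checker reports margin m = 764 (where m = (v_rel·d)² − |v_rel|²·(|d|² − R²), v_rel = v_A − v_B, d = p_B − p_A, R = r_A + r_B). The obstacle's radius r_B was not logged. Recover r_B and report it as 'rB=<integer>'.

m = 764
d = (-1, 17);  v_rel = (-4, 2),  |v_rel|² = 20
v_rel×d = (-4)·(17) − (2)·(-1) = -66
since m = R²·20 − (-66)²:  R² = (4356 + 764) / 20 = 256
R = √256 = 16  ⇒  r_B = 16 − 8 = 8

rB=8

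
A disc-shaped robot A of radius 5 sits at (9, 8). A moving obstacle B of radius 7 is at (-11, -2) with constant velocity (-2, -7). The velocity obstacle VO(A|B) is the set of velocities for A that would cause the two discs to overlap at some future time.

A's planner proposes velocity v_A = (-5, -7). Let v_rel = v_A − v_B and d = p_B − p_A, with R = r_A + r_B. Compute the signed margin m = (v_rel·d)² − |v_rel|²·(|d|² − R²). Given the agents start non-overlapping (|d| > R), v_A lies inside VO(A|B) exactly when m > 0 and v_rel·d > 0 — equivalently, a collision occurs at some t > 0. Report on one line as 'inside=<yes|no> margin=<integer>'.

d = (-20, -10),  |d|² = 500;  R = 5+7 = 12,  c = 500−12² = 356
v_rel = (-3, 0),  |v_rel|² = 9;  v_rel·d = (-3)·(-20) + (0)·(-10) = 60
9·t² − 120·t + 356 = 0  ⇒  m = 60² − 9·356 = 396
m = 396 > 0,  v_rel·d = 60 > 0  ⇒  inside

inside=yes margin=396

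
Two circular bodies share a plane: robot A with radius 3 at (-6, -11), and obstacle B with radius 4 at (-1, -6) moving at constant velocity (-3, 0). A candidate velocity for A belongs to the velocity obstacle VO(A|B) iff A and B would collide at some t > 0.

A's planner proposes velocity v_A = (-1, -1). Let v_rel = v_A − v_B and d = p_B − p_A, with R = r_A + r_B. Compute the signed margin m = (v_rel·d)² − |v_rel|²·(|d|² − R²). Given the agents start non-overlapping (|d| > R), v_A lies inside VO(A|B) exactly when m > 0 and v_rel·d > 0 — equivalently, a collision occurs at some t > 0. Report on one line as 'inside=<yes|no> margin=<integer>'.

d = (5, 5),  |d|² = 50;  R = 3+4 = 7,  c = 50−7² = 1
v_rel = (2, -1),  |v_rel|² = 5;  v_rel·d = (2)·(5) + (-1)·(5) = 5
5·t² − 10·t + 1 = 0  ⇒  m = 5² − 5·1 = 20
m = 20 > 0,  v_rel·d = 5 > 0  ⇒  inside

inside=yes margin=20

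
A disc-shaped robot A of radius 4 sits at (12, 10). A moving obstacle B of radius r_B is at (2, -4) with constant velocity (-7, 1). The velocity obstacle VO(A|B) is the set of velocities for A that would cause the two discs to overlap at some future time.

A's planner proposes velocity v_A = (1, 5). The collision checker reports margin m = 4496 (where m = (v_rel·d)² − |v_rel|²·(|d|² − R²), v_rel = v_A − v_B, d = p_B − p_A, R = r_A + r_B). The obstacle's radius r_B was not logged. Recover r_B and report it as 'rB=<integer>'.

m = 4496
d = (-10, -14);  v_rel = (8, 4),  |v_rel|² = 80
v_rel×d = (8)·(-14) − (4)·(-10) = -72
since m = R²·80 − (-72)²:  R² = (5184 + 4496) / 80 = 121
R = √121 = 11  ⇒  r_B = 11 − 4 = 7

rB=7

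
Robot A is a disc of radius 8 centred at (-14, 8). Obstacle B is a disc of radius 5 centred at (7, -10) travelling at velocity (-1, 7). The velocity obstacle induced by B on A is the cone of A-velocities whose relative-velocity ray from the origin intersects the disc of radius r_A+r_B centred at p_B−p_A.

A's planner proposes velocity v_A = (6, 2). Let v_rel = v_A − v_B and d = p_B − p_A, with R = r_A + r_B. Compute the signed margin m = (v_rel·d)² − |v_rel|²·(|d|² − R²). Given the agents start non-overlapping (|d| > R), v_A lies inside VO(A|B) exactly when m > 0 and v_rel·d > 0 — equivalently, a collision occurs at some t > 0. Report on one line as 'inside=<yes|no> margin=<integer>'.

d = (21, -18),  |d|² = 765;  R = 8+5 = 13,  c = 765−13² = 596
v_rel = (7, -5),  |v_rel|² = 74;  v_rel·d = (7)·(21) + (-5)·(-18) = 237
74·t² − 474·t + 596 = 0  ⇒  m = 237² − 74·596 = 12065
m = 12065 > 0,  v_rel·d = 237 > 0  ⇒  inside

inside=yes margin=12065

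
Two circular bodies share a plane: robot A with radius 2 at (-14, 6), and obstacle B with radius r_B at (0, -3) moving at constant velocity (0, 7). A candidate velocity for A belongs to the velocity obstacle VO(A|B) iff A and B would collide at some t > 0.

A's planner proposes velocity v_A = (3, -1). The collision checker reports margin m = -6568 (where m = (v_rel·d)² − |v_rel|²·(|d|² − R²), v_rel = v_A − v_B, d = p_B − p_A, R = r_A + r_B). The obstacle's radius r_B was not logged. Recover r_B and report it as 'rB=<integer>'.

m = -6568
d = (14, -9);  v_rel = (3, -8),  |v_rel|² = 73
v_rel×d = (3)·(-9) − (-8)·(14) = 85
since m = R²·73 − 85²:  R² = (7225 + -6568) / 73 = 9
R = √9 = 3  ⇒  r_B = 3 − 2 = 1

rB=1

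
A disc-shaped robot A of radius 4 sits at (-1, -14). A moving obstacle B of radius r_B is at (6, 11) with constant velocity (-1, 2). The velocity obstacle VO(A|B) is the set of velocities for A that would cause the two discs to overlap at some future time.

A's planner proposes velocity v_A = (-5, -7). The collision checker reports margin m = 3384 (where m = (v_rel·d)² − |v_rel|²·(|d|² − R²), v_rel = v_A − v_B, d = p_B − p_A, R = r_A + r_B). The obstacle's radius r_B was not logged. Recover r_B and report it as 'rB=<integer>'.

m = 3384
d = (7, 25);  v_rel = (-4, -9),  |v_rel|² = 97
v_rel×d = (-4)·(25) − (-9)·(7) = -37
since m = R²·97 − (-37)²:  R² = (1369 + 3384) / 97 = 49
R = √49 = 7  ⇒  r_B = 7 − 4 = 3

rB=3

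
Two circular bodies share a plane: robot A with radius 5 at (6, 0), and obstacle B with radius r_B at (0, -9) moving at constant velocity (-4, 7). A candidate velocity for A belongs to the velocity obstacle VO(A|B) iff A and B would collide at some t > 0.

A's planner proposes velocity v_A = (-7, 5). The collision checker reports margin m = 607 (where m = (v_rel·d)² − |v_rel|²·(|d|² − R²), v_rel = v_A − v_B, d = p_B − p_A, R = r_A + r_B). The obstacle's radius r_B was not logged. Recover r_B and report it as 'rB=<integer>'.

m = 607
d = (-6, -9);  v_rel = (-3, -2),  |v_rel|² = 13
v_rel×d = (-3)·(-9) − (-2)·(-6) = 15
since m = R²·13 − 15²:  R² = (225 + 607) / 13 = 64
R = √64 = 8  ⇒  r_B = 8 − 5 = 3

rB=3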